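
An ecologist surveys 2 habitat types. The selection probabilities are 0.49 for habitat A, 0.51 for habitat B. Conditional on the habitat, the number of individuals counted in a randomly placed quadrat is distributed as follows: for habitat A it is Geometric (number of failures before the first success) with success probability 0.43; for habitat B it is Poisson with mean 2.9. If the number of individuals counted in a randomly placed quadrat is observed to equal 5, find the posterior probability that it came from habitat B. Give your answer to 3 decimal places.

0.791

Likelihoods P(X=5 | ·): A: 0.0258728; B: 0.0940491.
Posterior ∝ prior × likelihood. Numerator for B: 0.51·0.0940491 = 0.0479651.
Normalizing constant: 0.49·0.0258728 + 0.51·0.0940491 = 0.0606427.
P(B | observation) = 0.0479651 / 0.0606427 = 0.790945.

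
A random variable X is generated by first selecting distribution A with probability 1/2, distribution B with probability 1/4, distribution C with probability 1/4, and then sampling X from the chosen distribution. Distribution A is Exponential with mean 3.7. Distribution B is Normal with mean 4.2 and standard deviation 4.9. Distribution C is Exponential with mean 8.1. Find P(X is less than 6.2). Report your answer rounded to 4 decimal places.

Conditional on each component, P(X < 6.2): A: 0.812818; B: 0.658423; C: 0.534867.
By total probability, P(X < 6.2) = 0.5·0.812818 + 0.25·0.658423 + 0.25·0.534867 = 0.704732.

0.7047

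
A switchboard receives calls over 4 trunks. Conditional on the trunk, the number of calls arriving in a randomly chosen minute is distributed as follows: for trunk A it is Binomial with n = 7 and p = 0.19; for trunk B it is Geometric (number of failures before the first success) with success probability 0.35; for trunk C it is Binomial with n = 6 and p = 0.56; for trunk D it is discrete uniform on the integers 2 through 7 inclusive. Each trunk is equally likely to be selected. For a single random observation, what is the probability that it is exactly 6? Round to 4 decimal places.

Conditional on each trunk, P(X = 6): A: 0.00026675; B: 0.0263966; C: 0.030841; D: 0.166667.
By total probability, P(X = 6) = 0.25·0.00026675 + 0.25·0.0263966 + 0.25·0.030841 + 0.25·0.166667 = 0.0560428.

0.0560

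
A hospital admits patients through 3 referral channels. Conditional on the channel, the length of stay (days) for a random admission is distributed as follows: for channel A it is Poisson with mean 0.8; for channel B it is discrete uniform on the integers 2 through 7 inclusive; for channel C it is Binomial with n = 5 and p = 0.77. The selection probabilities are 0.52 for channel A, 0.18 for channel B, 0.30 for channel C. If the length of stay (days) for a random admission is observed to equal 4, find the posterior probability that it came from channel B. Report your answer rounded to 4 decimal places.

0.1932

Likelihoods P(X=4 | ·): A: 0.00766855; B: 0.166667; C: 0.40426.
Posterior ∝ prior × likelihood. Numerator for B: 0.18·0.166667 = 0.03.
Normalizing constant: 0.52·0.00766855 + 0.18·0.166667 + 0.3·0.40426 = 0.155266.
P(B | observation) = 0.03 / 0.155266 = 0.193217.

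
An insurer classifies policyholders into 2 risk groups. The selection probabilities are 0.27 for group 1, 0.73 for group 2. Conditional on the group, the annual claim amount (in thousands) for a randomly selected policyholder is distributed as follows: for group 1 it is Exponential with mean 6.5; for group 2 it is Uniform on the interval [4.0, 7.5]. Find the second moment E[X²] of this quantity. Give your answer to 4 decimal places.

For each component E[X²] = Var + (mean)², giving 1: 84.5; 2: 34.0833.
Overall E[X²] = 0.27·84.5 + 0.73·34.0833 = 47.6958.

47.6958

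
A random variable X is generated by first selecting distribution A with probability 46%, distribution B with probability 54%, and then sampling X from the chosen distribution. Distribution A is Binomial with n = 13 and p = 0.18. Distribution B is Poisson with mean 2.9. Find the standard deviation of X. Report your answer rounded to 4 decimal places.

1.5895

Per component, A: μ=2.34, E[X²]=7.3944; B: μ=2.9, E[X²]=11.31.
E[X] = 0.46·2.34 + 0.54·2.9 = 2.6424.
E[X²] = 0.46·7.3944 + 0.54·11.31 = 9.50882.
Var(X) = E[X²] − (E[X])² = 9.50882 − 6.98228 = 2.52655.
SD(X) = √2.52655 = 1.58951.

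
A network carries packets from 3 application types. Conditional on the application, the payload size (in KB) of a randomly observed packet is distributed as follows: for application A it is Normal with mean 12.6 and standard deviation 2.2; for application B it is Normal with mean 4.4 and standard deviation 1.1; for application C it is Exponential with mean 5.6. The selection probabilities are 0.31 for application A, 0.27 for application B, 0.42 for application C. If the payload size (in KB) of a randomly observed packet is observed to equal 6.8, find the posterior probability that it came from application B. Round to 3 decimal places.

0.274

Likelihoods f(6.8 | ·): A: 0.00561338; B: 0.0335602; C: 0.0530218.
Posterior ∝ prior × likelihood. Numerator for B: 0.27·0.0335602 = 0.00906126.
Normalizing constant: 0.31·0.00561338 + 0.27·0.0335602 + 0.42·0.0530218 = 0.0330706.
P(B | observation) = 0.00906126 / 0.0330706 = 0.273998.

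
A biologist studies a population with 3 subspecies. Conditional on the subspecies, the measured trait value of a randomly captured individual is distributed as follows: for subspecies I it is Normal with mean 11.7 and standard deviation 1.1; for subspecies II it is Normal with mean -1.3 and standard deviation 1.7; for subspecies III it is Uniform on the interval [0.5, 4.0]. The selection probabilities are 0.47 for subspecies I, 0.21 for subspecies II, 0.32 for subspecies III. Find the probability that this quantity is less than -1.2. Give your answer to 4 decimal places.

0.1099

Conditional on each subspecies, P(X < -1.2): I: 0; II: 0.523454; III: 0.
By total probability, P(X < -1.2) = 0.47·0 + 0.21·0.523454 + 0.32·0 = 0.109925.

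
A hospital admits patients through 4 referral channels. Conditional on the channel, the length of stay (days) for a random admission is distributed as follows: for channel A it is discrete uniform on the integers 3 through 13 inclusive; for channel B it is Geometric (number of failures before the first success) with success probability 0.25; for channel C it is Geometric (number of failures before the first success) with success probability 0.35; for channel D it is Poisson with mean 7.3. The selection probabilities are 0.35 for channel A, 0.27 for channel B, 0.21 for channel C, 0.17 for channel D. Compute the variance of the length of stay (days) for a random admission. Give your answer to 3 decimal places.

16.241

Per component, A: μ=8, E[X²]=74; B: μ=3, E[X²]=21; C: μ=1.85714, E[X²]=8.7551; D: μ=7.3, E[X²]=60.59.
E[X] = 0.35·8 + 0.27·3 + 0.21·1.85714 + 0.17·7.3 = 5.241.
E[X²] = 0.35·74 + 0.27·21 + 0.21·8.7551 + 0.17·60.59 = 43.7089.
Var(X) = E[X²] − (E[X])² = 43.7089 − 27.4681 = 16.2408.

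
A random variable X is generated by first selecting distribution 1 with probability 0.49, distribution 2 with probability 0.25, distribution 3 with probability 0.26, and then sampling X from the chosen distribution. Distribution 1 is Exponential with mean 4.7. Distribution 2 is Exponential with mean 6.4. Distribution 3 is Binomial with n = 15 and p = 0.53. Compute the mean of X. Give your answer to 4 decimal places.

Component means — 1: 4.7; 2: 6.4; 3: 7.95.
E[X] = 0.49·4.7 + 0.25·6.4 + 0.26·7.95 = 5.97.

5.9700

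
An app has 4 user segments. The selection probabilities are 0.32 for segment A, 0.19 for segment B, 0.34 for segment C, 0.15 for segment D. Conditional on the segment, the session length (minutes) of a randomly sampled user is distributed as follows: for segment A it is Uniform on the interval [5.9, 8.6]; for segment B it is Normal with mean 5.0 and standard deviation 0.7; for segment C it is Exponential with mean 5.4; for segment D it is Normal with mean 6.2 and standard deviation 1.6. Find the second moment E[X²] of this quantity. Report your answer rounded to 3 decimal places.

47.836

For each component E[X²] = Var + (mean)², giving A: 53.17; B: 25.49; C: 58.32; D: 41.
Overall E[X²] = 0.32·53.17 + 0.19·25.49 + 0.34·58.32 + 0.15·41 = 47.8363.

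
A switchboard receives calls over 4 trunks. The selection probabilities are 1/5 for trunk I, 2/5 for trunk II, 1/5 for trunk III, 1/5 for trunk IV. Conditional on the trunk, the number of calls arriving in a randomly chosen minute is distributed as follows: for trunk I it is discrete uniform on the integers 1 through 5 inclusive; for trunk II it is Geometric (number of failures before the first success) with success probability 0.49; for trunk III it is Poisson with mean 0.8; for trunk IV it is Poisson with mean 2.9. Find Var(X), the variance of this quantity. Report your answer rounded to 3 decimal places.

2.948

Per component, I: μ=3, E[X²]=11; II: μ=1.04082, E[X²]=3.20741; III: μ=0.8, E[X²]=1.44; IV: μ=2.9, E[X²]=11.31.
E[X] = 0.2·3 + 0.4·1.04082 + 0.2·0.8 + 0.2·2.9 = 1.75633.
E[X²] = 0.2·11 + 0.4·3.20741 + 0.2·1.44 + 0.2·11.31 = 6.03297.
Var(X) = E[X²] − (E[X])² = 6.03297 − 3.08468 = 2.94828.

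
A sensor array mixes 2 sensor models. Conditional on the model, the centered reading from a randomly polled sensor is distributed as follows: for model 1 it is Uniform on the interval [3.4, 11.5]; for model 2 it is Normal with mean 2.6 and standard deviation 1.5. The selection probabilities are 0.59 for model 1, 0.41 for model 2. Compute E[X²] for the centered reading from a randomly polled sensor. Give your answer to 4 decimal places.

For each component E[X²] = Var + (mean)², giving 1: 60.97; 2: 9.01.
Overall E[X²] = 0.59·60.97 + 0.41·9.01 = 39.6664.

39.6664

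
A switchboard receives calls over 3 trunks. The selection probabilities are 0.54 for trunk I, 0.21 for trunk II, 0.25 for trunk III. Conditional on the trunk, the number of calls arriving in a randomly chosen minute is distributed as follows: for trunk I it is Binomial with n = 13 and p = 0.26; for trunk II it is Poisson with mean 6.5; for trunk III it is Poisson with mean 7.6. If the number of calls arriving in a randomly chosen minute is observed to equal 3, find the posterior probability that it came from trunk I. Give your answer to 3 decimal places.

0.850

Likelihoods P(X=3 | ·): I: 0.247516; II: 0.0688137; III: 0.0366144.
Posterior ∝ prior × likelihood. Numerator for I: 0.54·0.247516 = 0.133659.
Normalizing constant: 0.54·0.247516 + 0.21·0.0688137 + 0.25·0.0366144 = 0.157263.
P(I | observation) = 0.133659 / 0.157263 = 0.849905.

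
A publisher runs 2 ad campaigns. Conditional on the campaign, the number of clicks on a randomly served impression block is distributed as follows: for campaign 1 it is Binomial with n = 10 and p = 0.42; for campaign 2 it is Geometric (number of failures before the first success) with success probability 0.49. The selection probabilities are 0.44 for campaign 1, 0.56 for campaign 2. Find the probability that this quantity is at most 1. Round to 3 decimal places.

Conditional on each campaign, P(X ≤ 1): 1: 0.0355042; 2: 0.7399.
By total probability, P(X ≤ 1) = 0.44·0.0355042 + 0.56·0.7399 = 0.429966.

0.430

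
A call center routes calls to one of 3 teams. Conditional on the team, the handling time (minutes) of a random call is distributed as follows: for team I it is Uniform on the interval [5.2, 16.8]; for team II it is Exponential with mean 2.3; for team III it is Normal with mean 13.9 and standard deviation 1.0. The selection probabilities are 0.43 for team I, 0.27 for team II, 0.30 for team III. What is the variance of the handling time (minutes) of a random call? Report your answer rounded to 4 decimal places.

Per component, I: μ=11, E[X²]=132.213; II: μ=2.3, E[X²]=10.58; III: μ=13.9, E[X²]=194.21.
E[X] = 0.43·11 + 0.27·2.3 + 0.3·13.9 = 9.521.
E[X²] = 0.43·132.213 + 0.27·10.58 + 0.3·194.21 = 117.971.
Var(X) = E[X²] − (E[X])² = 117.971 − 90.6494 = 27.3219.

27.3219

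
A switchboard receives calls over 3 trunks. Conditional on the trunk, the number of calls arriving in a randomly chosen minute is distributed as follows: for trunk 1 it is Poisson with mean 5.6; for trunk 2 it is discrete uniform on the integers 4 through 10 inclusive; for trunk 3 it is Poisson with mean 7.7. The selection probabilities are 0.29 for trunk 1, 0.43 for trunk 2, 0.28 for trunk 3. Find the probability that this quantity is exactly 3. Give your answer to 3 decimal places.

0.041

Conditional on each trunk, P(X = 3): 1: 0.108234; 2: 0; 3: 0.0344551.
By total probability, P(X = 3) = 0.29·0.108234 + 0.43·0 + 0.28·0.0344551 = 0.0410353.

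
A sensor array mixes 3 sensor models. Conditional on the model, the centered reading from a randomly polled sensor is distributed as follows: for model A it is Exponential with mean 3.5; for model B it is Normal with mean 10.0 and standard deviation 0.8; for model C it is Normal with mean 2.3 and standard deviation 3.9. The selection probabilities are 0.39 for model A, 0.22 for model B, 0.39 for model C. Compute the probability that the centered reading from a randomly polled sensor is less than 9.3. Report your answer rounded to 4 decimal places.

0.7804

Conditional on each model, P(X < 9.3): A: 0.929852; B: 0.190787; C: 0.963663.
By total probability, P(X < 9.3) = 0.39·0.929852 + 0.22·0.190787 + 0.39·0.963663 = 0.780444.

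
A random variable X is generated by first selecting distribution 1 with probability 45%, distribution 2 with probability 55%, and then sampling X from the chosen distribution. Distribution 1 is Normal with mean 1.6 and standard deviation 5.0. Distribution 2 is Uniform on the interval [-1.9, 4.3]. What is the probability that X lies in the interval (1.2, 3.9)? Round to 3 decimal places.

0.334

Conditional on each component, P(1.2 < X < 3.9): 1: 0.209123; 2: 0.435484.
By total probability, P(1.2 < X < 3.9) = 0.45·0.209123 + 0.55·0.435484 = 0.333622.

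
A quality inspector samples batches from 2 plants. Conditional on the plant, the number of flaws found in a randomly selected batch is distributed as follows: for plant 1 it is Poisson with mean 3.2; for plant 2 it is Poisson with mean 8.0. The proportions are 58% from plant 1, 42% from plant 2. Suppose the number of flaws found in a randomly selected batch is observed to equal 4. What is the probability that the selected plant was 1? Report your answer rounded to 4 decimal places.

0.8112

Likelihoods P(X=4 | ·): 1: 0.178093; 2: 0.0572523.
Posterior ∝ prior × likelihood. Numerator for 1: 0.58·0.178093 = 0.103294.
Normalizing constant: 0.58·0.178093 + 0.42·0.0572523 = 0.12734.
P(1 | observation) = 0.103294 / 0.12734 = 0.811167.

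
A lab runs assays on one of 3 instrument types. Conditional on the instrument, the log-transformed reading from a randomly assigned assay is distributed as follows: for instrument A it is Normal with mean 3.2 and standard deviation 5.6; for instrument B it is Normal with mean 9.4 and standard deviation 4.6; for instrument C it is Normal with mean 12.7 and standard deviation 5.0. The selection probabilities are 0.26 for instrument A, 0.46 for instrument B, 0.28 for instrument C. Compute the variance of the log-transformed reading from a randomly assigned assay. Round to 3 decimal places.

37.457

Per component, A: μ=3.2, E[X²]=41.6; B: μ=9.4, E[X²]=109.52; C: μ=12.7, E[X²]=186.29.
E[X] = 0.26·3.2 + 0.46·9.4 + 0.28·12.7 = 8.712.
E[X²] = 0.26·41.6 + 0.46·109.52 + 0.28·186.29 = 113.356.
Var(X) = E[X²] − (E[X])² = 113.356 − 75.8989 = 37.4575.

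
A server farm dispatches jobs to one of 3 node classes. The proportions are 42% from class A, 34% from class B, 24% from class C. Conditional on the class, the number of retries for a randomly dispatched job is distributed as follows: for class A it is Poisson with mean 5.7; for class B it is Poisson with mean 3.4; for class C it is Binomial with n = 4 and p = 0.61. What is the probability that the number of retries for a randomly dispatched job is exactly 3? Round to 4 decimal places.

0.2027

Conditional on each class, P(X = 3): A: 0.103275; B: 0.218617; C: 0.35409.
By total probability, P(X = 3) = 0.42·0.103275 + 0.34·0.218617 + 0.24·0.35409 = 0.202687.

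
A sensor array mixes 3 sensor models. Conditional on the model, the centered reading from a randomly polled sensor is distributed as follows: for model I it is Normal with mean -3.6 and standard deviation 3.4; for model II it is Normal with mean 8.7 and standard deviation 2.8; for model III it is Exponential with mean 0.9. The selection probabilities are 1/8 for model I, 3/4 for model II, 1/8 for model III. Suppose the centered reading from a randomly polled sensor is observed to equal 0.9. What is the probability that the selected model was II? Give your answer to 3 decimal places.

0.037

Likelihoods f(0.9 | ·): I: 0.0488706; II: 0.00294202; III: 0.408755.
Posterior ∝ prior × likelihood. Numerator for II: 0.75·0.00294202 = 0.00220651.
Normalizing constant: 0.125·0.0488706 + 0.75·0.00294202 + 0.125·0.408755 = 0.0594097.
P(II | observation) = 0.00220651 / 0.0594097 = 0.0371406.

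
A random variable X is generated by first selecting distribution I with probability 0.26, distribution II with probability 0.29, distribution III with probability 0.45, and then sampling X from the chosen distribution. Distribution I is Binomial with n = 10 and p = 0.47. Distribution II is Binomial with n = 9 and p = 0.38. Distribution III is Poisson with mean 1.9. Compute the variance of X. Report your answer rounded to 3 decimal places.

Per component, I: μ=4.7, E[X²]=24.581; II: μ=3.42, E[X²]=13.8168; III: μ=1.9, E[X²]=5.51.
E[X] = 0.26·4.7 + 0.29·3.42 + 0.45·1.9 = 3.0688.
E[X²] = 0.26·24.581 + 0.29·13.8168 + 0.45·5.51 = 12.8774.
Var(X) = E[X²] − (E[X])² = 12.8774 − 9.41753 = 3.4599.

3.460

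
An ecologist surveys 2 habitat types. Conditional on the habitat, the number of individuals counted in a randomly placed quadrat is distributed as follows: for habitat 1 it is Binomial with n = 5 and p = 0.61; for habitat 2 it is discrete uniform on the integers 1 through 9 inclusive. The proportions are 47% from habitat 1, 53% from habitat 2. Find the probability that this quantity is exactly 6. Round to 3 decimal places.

0.059

Conditional on each habitat, P(X = 6): 1: 0; 2: 0.111111.
By total probability, P(X = 6) = 0.47·0 + 0.53·0.111111 = 0.0588889.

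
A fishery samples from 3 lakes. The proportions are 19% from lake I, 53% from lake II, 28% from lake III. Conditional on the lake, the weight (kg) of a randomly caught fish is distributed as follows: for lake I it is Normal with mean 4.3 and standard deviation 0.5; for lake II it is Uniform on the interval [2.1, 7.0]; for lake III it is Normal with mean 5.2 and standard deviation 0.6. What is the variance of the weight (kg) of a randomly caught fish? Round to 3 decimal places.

1.321

Per component, I: μ=4.3, E[X²]=18.74; II: μ=4.55, E[X²]=22.7033; III: μ=5.2, E[X²]=27.4.
E[X] = 0.19·4.3 + 0.53·4.55 + 0.28·5.2 = 4.6845.
E[X²] = 0.19·18.74 + 0.53·22.7033 + 0.28·27.4 = 23.2654.
Var(X) = E[X²] − (E[X])² = 23.2654 − 21.9445 = 1.32083.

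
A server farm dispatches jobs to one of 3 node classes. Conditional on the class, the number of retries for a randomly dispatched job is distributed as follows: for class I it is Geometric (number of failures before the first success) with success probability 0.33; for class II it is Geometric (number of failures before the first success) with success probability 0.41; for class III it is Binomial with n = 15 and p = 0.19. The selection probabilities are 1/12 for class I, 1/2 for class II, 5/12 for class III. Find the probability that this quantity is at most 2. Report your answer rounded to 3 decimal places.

Conditional on each class, P(X ≤ 2): I: 0.699237; II: 0.794621; III: 0.436453.
By total probability, P(X ≤ 2) = 0.0833333·0.699237 + 0.5·0.794621 + 0.416667·0.436453 = 0.637435.

0.637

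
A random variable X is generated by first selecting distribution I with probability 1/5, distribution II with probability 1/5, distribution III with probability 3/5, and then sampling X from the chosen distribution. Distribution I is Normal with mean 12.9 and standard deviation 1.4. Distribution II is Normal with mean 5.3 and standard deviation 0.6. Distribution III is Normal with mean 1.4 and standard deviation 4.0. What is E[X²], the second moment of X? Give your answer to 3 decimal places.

For each component E[X²] = Var + (mean)², giving I: 168.37; II: 28.45; III: 17.96.
Overall E[X²] = 0.2·168.37 + 0.2·28.45 + 0.6·17.96 = 50.14.

50.140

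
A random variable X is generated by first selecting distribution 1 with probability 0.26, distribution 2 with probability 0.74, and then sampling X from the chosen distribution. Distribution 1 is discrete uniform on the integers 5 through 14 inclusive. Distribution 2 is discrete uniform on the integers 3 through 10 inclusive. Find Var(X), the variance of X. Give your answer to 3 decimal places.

Per component, 1: μ=9.5, E[X²]=98.5; 2: μ=6.5, E[X²]=47.5.
E[X] = 0.26·9.5 + 0.74·6.5 = 7.28.
E[X²] = 0.26·98.5 + 0.74·47.5 = 60.76.
Var(X) = E[X²] − (E[X])² = 60.76 − 52.9984 = 7.7616.

7.762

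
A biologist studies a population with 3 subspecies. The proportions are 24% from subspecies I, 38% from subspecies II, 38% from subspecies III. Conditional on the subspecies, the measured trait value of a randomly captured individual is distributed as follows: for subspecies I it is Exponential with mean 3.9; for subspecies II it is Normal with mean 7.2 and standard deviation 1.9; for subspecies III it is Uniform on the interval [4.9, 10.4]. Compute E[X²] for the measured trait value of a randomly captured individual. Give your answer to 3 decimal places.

51.568

For each component E[X²] = Var + (mean)², giving I: 30.42; II: 55.45; III: 61.0433.
Overall E[X²] = 0.24·30.42 + 0.38·55.45 + 0.38·61.0433 = 51.5683.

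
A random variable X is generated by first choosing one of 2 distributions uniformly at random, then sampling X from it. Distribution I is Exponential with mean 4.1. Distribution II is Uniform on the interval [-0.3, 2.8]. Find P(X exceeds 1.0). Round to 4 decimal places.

0.6821

Conditional on each component, P(X > 1.0): I: 0.783564; II: 0.580645.
By total probability, P(X > 1.0) = 0.5·0.783564 + 0.5·0.580645 = 0.682105.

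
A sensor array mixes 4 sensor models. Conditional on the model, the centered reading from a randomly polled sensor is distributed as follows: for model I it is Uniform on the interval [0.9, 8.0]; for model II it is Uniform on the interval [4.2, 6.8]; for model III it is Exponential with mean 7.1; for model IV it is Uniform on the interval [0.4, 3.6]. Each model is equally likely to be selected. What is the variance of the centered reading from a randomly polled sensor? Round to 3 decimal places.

Per component, I: μ=4.45, E[X²]=24.0033; II: μ=5.5, E[X²]=30.8133; III: μ=7.1, E[X²]=100.82; IV: μ=2, E[X²]=4.85333.
E[X] = 0.25·4.45 + 0.25·5.5 + 0.25·7.1 + 0.25·2 = 4.7625.
E[X²] = 0.25·24.0033 + 0.25·30.8133 + 0.25·100.82 + 0.25·4.85333 = 40.1225.
Var(X) = E[X²] − (E[X])² = 40.1225 − 22.6814 = 17.4411.

17.441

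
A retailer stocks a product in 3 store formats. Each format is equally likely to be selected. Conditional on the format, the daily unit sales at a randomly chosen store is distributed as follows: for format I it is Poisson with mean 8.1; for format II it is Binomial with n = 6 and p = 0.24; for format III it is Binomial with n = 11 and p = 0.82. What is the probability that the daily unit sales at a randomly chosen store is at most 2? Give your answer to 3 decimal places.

0.286

Conditional on each format, P(X ≤ 2): I: 0.0127198; II: 0.846065; III: 7.66421e-06.
By total probability, P(X ≤ 2) = 0.333333·0.0127198 + 0.333333·0.846065 + 0.333333·7.66421e-06 = 0.286264.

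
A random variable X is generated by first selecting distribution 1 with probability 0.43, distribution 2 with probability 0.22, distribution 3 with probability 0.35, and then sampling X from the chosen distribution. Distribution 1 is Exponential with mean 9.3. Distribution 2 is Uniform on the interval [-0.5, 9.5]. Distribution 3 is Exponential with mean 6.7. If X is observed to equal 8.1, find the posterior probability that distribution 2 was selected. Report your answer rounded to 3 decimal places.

0.386

Likelihoods f(8.1 | ·): 1: 0.045005; 2: 0.1; 3: 0.0445536.
Posterior ∝ prior × likelihood. Numerator for 2: 0.22·0.1 = 0.022.
Normalizing constant: 0.43·0.045005 + 0.22·0.1 + 0.35·0.0445536 = 0.0569459.
P(2 | observation) = 0.022 / 0.0569459 = 0.386332.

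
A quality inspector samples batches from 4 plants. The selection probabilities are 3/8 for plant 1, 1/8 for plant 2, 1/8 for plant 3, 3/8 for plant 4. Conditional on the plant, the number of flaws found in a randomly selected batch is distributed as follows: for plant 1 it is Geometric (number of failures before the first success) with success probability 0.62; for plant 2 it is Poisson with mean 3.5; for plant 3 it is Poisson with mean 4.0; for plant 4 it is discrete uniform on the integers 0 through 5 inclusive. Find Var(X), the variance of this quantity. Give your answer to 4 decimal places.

3.9875

Per component, 1: μ=0.612903, E[X²]=1.3642; 2: μ=3.5, E[X²]=15.75; 3: μ=4, E[X²]=20; 4: μ=2.5, E[X²]=9.16667.
E[X] = 0.375·0.612903 + 0.125·3.5 + 0.125·4 + 0.375·2.5 = 2.10484.
E[X²] = 0.375·1.3642 + 0.125·15.75 + 0.125·20 + 0.375·9.16667 = 8.41783.
Var(X) = E[X²] − (E[X])² = 8.41783 − 4.43035 = 3.98748.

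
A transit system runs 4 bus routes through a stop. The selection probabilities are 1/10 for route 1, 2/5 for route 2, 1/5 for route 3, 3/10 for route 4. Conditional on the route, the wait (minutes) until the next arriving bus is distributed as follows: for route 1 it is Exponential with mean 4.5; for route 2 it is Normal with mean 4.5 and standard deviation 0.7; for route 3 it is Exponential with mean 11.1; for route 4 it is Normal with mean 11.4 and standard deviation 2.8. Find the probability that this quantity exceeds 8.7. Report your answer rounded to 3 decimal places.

0.356

Conditional on each route, P(X > 8.7): 1: 0.144665; 2: 9.86588e-10; 3: 0.456675; 4: 0.832549.
By total probability, P(X > 8.7) = 0.1·0.144665 + 0.4·9.86588e-10 + 0.2·0.456675 + 0.3·0.832549 = 0.355566.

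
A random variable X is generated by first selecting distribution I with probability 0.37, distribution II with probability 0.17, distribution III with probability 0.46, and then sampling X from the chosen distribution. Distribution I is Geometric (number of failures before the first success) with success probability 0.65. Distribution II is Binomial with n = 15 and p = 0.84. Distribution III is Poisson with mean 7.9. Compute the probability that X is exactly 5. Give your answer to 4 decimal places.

0.0450

Conditional on each component, P(X = 5): I: 0.00341392; II: 1.38087e-05; III: 0.0950666.
By total probability, P(X = 5) = 0.37·0.00341392 + 0.17·1.38087e-05 + 0.46·0.0950666 = 0.0449961.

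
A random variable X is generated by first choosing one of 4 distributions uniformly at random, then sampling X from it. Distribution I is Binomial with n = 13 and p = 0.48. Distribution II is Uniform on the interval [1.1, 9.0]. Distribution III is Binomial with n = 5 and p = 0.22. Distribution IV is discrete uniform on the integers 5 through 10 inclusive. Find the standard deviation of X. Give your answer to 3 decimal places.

2.967

Per component, I: μ=6.24, E[X²]=42.1824; II: μ=5.05, E[X²]=30.7033; III: μ=1.1, E[X²]=2.068; IV: μ=7.5, E[X²]=59.1667.
E[X] = 0.25·6.24 + 0.25·5.05 + 0.25·1.1 + 0.25·7.5 = 4.9725.
E[X²] = 0.25·42.1824 + 0.25·30.7033 + 0.25·2.068 + 0.25·59.1667 = 33.5301.
Var(X) = E[X²] − (E[X])² = 33.5301 − 24.7258 = 8.80434.
SD(X) = √8.80434 = 2.96721.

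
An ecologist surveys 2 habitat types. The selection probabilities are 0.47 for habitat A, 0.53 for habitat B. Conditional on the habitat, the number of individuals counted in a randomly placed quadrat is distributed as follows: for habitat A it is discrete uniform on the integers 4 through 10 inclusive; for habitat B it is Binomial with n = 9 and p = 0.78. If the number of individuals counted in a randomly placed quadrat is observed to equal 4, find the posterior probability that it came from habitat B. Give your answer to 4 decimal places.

Likelihoods P(X=4 | ·): A: 0.142857; B: 0.024036.
Posterior ∝ prior × likelihood. Numerator for B: 0.53·0.024036 = 0.0127391.
Normalizing constant: 0.47·0.142857 + 0.53·0.024036 = 0.0798819.
P(B | observation) = 0.0127391 / 0.0798819 = 0.159474.

0.1595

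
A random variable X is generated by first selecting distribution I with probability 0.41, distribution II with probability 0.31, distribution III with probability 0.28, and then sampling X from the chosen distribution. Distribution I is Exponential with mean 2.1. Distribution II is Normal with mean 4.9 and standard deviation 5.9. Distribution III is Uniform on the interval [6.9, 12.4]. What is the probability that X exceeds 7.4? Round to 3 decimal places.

0.371

Conditional on each component, P(X > 7.4): I: 0.0294869; II: 0.335882; III: 0.909091.
By total probability, P(X > 7.4) = 0.41·0.0294869 + 0.31·0.335882 + 0.28·0.909091 = 0.370758.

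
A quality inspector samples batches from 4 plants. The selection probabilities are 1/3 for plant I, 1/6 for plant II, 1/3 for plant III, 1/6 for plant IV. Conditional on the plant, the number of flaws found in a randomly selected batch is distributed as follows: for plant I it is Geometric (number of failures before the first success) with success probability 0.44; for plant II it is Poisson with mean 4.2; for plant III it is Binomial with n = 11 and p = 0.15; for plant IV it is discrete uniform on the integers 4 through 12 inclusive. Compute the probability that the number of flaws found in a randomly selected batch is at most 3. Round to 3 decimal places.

0.677

Conditional on each plant, P(X ≤ 3): I: 0.901655; II: 0.395403; III: 0.930555; IV: 0.
By total probability, P(X ≤ 3) = 0.333333·0.901655 + 0.166667·0.395403 + 0.333333·0.930555 + 0.166667·0 = 0.676637.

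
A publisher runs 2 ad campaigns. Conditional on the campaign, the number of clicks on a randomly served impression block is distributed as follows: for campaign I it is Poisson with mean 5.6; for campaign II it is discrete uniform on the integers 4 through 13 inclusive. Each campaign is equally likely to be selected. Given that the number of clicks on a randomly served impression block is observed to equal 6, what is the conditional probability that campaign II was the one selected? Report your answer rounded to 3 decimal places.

Likelihoods P(X=6 | ·): I: 0.158397; II: 0.1.
Posterior ∝ prior × likelihood. Numerator for II: 0.5·0.1 = 0.05.
Normalizing constant: 0.5·0.158397 + 0.5·0.1 = 0.129198.
P(II | observation) = 0.05 / 0.129198 = 0.387002.

0.387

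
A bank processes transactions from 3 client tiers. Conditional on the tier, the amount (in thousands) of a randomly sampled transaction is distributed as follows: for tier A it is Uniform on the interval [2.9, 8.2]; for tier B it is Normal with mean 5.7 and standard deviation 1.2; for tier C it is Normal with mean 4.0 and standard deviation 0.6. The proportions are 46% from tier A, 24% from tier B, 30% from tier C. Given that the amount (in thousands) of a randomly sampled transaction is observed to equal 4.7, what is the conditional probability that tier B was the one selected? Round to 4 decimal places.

0.2309

Likelihoods f(4.7 | ·): A: 0.188679; B: 0.234927; C: 0.336664.
Posterior ∝ prior × likelihood. Numerator for B: 0.24·0.234927 = 0.0563824.
Normalizing constant: 0.46·0.188679 + 0.24·0.234927 + 0.3·0.336664 = 0.244174.
P(B | observation) = 0.0563824 / 0.244174 = 0.23091.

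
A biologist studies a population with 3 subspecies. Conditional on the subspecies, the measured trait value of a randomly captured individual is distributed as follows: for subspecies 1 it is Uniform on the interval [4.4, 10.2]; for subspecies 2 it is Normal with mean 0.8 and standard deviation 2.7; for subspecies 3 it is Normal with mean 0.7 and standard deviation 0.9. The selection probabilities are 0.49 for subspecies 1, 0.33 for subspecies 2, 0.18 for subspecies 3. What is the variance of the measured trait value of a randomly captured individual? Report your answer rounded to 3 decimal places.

14.600

Per component, 1: μ=7.3, E[X²]=56.0933; 2: μ=0.8, E[X²]=7.93; 3: μ=0.7, E[X²]=1.3.
E[X] = 0.49·7.3 + 0.33·0.8 + 0.18·0.7 = 3.967.
E[X²] = 0.49·56.0933 + 0.33·7.93 + 0.18·1.3 = 30.3366.
Var(X) = E[X²] − (E[X])² = 30.3366 − 15.7371 = 14.5995.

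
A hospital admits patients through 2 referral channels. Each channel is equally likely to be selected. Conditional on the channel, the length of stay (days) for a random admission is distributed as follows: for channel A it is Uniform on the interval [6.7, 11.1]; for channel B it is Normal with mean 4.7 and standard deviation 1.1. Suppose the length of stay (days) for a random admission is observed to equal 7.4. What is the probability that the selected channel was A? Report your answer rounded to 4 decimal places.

Likelihoods f(7.4 | ·): A: 0.227273; B: 0.0178341.
Posterior ∝ prior × likelihood. Numerator for A: 0.5·0.227273 = 0.113636.
Normalizing constant: 0.5·0.227273 + 0.5·0.0178341 = 0.122553.
P(A | observation) = 0.113636 / 0.122553 = 0.92724.

0.9272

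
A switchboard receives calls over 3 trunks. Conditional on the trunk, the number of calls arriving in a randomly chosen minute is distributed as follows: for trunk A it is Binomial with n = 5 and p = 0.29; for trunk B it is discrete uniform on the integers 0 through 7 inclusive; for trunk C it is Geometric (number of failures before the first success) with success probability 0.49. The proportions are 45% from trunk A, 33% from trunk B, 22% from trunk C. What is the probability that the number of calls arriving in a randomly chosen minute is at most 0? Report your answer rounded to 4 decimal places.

Conditional on each trunk, P(X ≤ 0): A: 0.180423; B: 0.125; C: 0.49.
By total probability, P(X ≤ 0) = 0.45·0.180423 + 0.33·0.125 + 0.22·0.49 = 0.23024.

0.2302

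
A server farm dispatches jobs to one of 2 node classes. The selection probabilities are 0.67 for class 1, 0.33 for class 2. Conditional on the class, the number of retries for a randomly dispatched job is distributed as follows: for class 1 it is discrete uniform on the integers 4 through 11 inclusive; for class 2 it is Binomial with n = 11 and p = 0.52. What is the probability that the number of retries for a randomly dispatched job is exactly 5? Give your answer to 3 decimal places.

Conditional on each class, P(X = 5): 1: 0.125; 2: 0.214836.
By total probability, P(X = 5) = 0.67·0.125 + 0.33·0.214836 = 0.154646.

0.155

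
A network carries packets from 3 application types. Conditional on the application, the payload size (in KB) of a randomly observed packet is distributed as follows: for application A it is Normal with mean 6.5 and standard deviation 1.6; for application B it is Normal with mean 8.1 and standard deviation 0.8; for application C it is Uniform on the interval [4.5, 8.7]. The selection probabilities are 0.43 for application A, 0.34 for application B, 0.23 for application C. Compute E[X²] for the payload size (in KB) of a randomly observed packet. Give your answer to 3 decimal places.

52.150

For each component E[X²] = Var + (mean)², giving A: 44.81; B: 66.25; C: 45.03.
Overall E[X²] = 0.43·44.81 + 0.34·66.25 + 0.23·45.03 = 52.1502.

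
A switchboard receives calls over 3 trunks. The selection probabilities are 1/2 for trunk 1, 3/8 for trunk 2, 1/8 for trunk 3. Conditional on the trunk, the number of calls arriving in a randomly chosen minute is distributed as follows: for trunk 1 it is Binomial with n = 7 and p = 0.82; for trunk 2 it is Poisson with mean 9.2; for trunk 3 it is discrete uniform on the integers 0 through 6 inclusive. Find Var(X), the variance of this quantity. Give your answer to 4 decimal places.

Per component, 1: μ=5.74, E[X²]=33.9808; 2: μ=9.2, E[X²]=93.84; 3: μ=3, E[X²]=13.
E[X] = 0.5·5.74 + 0.375·9.2 + 0.125·3 = 6.695.
E[X²] = 0.5·33.9808 + 0.375·93.84 + 0.125·13 = 53.8054.
Var(X) = E[X²] − (E[X])² = 53.8054 − 44.823 = 8.98237.

8.9824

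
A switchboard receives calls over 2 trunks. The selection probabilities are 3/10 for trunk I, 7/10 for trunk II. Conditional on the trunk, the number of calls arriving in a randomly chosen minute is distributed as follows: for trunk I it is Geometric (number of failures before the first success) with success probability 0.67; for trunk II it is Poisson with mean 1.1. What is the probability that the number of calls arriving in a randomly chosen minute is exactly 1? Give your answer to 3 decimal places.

0.323

Conditional on each trunk, P(X = 1): I: 0.2211; II: 0.366158.
By total probability, P(X = 1) = 0.3·0.2211 + 0.7·0.366158 = 0.322641.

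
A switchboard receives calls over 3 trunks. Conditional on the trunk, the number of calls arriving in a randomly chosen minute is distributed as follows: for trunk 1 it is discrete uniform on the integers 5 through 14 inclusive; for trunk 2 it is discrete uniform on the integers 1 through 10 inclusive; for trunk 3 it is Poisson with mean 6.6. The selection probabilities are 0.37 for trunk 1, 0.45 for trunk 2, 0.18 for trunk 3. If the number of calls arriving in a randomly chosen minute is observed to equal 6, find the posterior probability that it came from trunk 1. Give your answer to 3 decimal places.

0.336

Likelihoods P(X=6 | ·): 1: 0.1; 2: 0.1; 3: 0.156166.
Posterior ∝ prior × likelihood. Numerator for 1: 0.37·0.1 = 0.037.
Normalizing constant: 0.37·0.1 + 0.45·0.1 + 0.18·0.156166 = 0.11011.
P(1 | observation) = 0.037 / 0.11011 = 0.336028.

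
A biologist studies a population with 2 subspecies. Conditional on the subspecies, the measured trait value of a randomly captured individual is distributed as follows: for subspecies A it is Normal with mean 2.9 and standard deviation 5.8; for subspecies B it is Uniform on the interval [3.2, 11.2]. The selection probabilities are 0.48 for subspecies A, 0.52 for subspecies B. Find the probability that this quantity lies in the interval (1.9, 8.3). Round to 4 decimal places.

Conditional on each subspecies, P(1.9 < X < 8.3): A: 0.392526; B: 0.6375.
By total probability, P(1.9 < X < 8.3) = 0.48·0.392526 + 0.52·0.6375 = 0.519912.

0.5199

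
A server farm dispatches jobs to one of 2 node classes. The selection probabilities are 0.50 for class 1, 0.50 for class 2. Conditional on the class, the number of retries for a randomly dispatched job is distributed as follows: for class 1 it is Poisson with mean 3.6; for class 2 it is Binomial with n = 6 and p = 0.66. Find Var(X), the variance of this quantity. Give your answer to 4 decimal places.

Per component, 1: μ=3.6, E[X²]=16.56; 2: μ=3.96, E[X²]=17.028.
E[X] = 0.5·3.6 + 0.5·3.96 = 3.78.
E[X²] = 0.5·16.56 + 0.5·17.028 = 16.794.
Var(X) = E[X²] − (E[X])² = 16.794 − 14.2884 = 2.5056.

2.5056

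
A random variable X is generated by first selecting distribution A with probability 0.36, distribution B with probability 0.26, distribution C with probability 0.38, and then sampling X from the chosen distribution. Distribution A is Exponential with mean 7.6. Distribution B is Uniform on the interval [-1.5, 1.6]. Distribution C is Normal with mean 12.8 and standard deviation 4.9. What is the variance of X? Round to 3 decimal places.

55.221

Per component, A: μ=7.6, E[X²]=115.52; B: μ=0.05, E[X²]=0.803333; C: μ=12.8, E[X²]=187.85.
E[X] = 0.36·7.6 + 0.26·0.05 + 0.38·12.8 = 7.613.
E[X²] = 0.36·115.52 + 0.26·0.803333 + 0.38·187.85 = 113.179.
Var(X) = E[X²] − (E[X])² = 113.179 − 57.9578 = 55.2213.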